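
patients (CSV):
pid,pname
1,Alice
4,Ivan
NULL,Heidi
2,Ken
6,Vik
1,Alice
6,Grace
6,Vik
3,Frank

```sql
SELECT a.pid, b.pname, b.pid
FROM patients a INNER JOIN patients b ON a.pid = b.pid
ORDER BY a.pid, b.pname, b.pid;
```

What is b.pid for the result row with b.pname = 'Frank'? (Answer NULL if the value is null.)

3

INNER JOIN keeps only pairs where the ON condition holds.
Matching on a.pid = b.pid. A NULL in a compared column never satisfies the condition.
- a (pid=1) pairs with 2 row(s) of b.
- a (pid=4) pairs with 1 row(s) of b.
- a (pid=NULL) has no partner → excluded.
- a (pid=2) pairs with 1 row(s) of b.
- a (pid=6) pairs with 3 row(s) of b.
- a (pid=1) pairs with 2 row(s) of b.
- a (pid=6) pairs with 3 row(s) of b.
- a (pid=6) pairs with 3 row(s) of b.
- a (pid=3) pairs with 1 row(s) of b.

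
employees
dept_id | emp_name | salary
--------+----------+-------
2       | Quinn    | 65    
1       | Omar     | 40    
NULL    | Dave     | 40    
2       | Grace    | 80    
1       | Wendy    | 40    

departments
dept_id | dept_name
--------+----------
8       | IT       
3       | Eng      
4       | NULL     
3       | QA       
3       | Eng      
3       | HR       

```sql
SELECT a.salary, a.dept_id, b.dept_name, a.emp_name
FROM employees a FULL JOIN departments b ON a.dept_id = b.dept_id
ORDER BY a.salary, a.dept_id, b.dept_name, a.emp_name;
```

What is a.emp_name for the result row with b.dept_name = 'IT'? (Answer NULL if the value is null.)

FULL OUTER JOIN keeps every row from both sides; unmatched rows get NULL for the other side's columns.
Matching on a.dept_id = b.dept_id. A NULL in a compared column never satisfies the condition.
Matched pairs: 0; unmatched a rows kept: 5; unmatched b rows kept: 6.

NULL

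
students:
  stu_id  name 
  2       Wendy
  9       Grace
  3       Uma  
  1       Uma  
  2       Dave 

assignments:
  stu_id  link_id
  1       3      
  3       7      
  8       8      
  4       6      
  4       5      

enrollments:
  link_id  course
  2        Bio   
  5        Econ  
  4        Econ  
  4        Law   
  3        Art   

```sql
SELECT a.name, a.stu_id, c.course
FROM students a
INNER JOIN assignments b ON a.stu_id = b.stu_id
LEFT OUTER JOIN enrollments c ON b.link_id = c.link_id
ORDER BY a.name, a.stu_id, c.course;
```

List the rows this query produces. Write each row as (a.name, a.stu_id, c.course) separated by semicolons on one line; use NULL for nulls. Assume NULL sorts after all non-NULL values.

(Uma, 1, Art); (Uma, 3, NULL)

Step 1 — a INNER JOIN b on stu_id → 2 row(s).
Then LEFT JOIN `enrollments c` on link_id: each of those 2 rows is kept; rows whose b.link_id has no match in c get NULL for c's columns.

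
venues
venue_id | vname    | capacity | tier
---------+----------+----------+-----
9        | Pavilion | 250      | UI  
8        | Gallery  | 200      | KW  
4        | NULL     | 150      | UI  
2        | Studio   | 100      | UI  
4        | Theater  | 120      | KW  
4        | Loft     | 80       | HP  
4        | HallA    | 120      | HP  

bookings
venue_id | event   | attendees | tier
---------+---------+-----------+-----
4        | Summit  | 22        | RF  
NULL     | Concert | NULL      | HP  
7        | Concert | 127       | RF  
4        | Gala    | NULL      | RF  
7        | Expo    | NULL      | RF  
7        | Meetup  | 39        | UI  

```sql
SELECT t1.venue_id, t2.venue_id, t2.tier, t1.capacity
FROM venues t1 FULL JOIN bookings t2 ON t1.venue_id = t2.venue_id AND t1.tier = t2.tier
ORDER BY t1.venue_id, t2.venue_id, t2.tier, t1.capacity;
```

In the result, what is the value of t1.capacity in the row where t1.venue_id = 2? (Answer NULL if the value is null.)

100

FULL OUTER JOIN keeps every row from both sides; unmatched rows get NULL for the other side's columns.
Matching on t1.venue_id = t2.venue_id AND t1.tier = t2.tier. A NULL in a compared column never satisfies the condition.
- t1 row (venue_id=9, tier=UI): no match → kept, t2 columns NULL.
- t1 row (venue_id=8, tier=KW): no match → kept, t2 columns NULL.
- t1 row (venue_id=4, tier=UI): no match → kept, t2 columns NULL.
- t1 row (venue_id=2, tier=UI): no match → kept, t2 columns NULL.
- t1 row (venue_id=4, tier=KW): no match → kept, t2 columns NULL.
- t1 row (venue_id=4, tier=HP): no match → kept, t2 columns NULL.
- t1 row (venue_id=4, tier=HP): no match → kept, t2 columns NULL.
- 6 row(s) from t2 found no t1 partner → padded with NULL.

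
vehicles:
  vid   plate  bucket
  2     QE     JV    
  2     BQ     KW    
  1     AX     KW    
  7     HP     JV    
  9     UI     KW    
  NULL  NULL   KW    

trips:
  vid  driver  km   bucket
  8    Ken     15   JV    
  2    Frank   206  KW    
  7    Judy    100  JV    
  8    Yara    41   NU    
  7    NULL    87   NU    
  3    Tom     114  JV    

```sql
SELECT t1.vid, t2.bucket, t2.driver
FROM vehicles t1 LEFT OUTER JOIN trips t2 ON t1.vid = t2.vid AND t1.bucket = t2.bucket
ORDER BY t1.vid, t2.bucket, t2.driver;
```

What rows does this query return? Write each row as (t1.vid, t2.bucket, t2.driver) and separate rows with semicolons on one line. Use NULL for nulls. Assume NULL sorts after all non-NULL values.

(1, NULL, NULL); (2, KW, Frank); (2, NULL, NULL); (7, JV, Judy); (9, NULL, NULL); (NULL, NULL, NULL)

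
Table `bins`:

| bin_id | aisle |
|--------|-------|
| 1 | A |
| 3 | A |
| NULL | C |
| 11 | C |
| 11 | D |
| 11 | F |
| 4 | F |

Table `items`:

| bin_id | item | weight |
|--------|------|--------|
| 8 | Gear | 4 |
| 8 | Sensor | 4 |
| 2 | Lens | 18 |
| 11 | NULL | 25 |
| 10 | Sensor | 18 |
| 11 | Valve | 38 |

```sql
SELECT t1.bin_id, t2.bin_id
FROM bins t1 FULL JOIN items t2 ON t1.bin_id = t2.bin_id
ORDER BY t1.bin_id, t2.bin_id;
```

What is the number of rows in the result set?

14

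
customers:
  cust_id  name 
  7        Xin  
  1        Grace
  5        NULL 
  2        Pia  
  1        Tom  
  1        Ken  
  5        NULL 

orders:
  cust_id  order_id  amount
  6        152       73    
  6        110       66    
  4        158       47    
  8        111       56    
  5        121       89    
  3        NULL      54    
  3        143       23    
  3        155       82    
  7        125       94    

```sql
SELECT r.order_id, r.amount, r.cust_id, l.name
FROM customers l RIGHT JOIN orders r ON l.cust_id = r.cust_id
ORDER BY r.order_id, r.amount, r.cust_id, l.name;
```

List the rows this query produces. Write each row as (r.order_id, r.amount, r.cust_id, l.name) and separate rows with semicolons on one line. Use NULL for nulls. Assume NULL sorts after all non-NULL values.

RIGHT JOIN keeps every row from `orders`; unmatched rows get NULL for `customers`'s columns.
Matching on l.cust_id = r.cust_id.
- cust_id=7: 1 matching r row(s), so 1 row(s) emitted.
- cust_id=1: no matching r row.
- cust_id=5: 1 matching r row(s), so 1 row(s) emitted.
- cust_id=2: no matching r row.
- cust_id=1: no matching r row.
- cust_id=1: no matching r row.
- cust_id=5: 1 matching r row(s), so 1 row(s) emitted.
- 7 r row(s) had no l match → kept, l columns NULL.
After projecting and ordering:
r.order_id | r.amount | r.cust_id | l.name
110 | 66 | 6 | NULL
111 | 56 | 8 | NULL
121 | 89 | 5 | NULL
121 | 89 | 5 | NULL
125 | 94 | 7 | Xin
143 | 23 | 3 | NULL
152 | 73 | 6 | NULL
155 | 82 | 3 | NULL
158 | 47 | 4 | NULL
NULL | 54 | 3 | NULL

(110, 66, 6, NULL); (111, 56, 8, NULL); (121, 89, 5, NULL); (121, 89, 5, NULL); (125, 94, 7, Xin); (143, 23, 3, NULL); (152, 73, 6, NULL); (155, 82, 3, NULL); (158, 47, 4, NULL); (NULL, 54, 3, NULL)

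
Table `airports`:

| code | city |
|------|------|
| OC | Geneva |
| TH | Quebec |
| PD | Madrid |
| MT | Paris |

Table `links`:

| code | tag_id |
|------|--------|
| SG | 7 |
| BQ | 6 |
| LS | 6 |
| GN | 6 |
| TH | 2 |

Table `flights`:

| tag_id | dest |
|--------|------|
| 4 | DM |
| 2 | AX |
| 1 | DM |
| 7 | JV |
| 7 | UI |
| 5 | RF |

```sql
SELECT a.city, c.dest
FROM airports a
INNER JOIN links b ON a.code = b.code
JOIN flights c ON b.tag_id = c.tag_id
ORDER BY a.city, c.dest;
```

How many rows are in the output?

1

Joins associate left-to-right: airports INNER JOIN links on code gives 1 intermediate row(s).
Then INNER JOIN `flights c` on tag_id: keep only rows whose b.tag_id appears in c.
Result: 1 row(s).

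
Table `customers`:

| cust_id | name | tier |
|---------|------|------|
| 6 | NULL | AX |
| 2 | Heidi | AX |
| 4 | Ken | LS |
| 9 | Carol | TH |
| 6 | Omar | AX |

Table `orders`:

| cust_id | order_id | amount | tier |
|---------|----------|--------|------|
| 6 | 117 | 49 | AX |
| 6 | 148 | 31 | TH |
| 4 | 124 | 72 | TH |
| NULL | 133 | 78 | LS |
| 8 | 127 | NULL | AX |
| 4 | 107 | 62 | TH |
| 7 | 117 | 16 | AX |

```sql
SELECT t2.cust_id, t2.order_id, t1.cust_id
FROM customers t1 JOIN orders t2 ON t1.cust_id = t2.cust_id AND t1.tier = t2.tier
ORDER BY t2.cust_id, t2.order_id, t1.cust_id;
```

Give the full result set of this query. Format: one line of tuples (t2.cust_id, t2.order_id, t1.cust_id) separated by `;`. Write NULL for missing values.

INNER JOIN keeps only pairs where the ON condition holds.
Matching on t1.cust_id = t2.cust_id AND t1.tier = t2.tier. A NULL in a compared column never satisfies the condition.
- t1 row (cust_id=6, tier=AX): matches 1 t2 row(s) → 1 output row(s).
- t1 row (cust_id=2, tier=AX): no match → dropped.
- t1 row (cust_id=4, tier=LS): no match → dropped.
- t1 row (cust_id=9, tier=TH): no match → dropped.
- t1 row (cust_id=6, tier=AX): matches 1 t2 row(s) → 1 output row(s).
After projecting and ordering:
t2.cust_id | t2.order_id | t1.cust_id
6 | 117 | 6
6 | 117 | 6

(6, 117, 6); (6, 117, 6)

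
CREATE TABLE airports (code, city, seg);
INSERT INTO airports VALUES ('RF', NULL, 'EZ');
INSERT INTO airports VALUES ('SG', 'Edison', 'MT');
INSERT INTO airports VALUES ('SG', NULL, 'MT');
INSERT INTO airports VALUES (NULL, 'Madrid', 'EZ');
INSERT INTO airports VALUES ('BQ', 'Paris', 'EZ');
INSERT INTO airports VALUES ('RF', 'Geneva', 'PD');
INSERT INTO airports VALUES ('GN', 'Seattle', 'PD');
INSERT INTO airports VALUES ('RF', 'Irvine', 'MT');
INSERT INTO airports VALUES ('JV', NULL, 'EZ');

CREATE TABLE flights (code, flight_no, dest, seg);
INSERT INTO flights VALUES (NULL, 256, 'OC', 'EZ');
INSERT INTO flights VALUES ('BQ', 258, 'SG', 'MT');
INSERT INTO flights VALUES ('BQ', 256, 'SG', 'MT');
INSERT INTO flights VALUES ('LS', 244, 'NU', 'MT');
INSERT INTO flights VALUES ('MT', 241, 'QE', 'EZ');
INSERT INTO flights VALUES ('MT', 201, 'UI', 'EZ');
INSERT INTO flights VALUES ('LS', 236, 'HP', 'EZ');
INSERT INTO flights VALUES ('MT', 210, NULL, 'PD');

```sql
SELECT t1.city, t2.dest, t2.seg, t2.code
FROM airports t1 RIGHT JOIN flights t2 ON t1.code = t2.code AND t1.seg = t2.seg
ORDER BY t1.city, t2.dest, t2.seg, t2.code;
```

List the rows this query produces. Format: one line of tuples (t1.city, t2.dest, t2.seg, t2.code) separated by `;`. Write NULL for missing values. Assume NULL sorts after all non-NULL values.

(NULL, HP, EZ, LS); (NULL, NU, MT, LS); (NULL, OC, EZ, NULL); (NULL, QE, EZ, MT); (NULL, SG, MT, BQ); (NULL, SG, MT, BQ); (NULL, UI, EZ, MT); (NULL, NULL, PD, MT)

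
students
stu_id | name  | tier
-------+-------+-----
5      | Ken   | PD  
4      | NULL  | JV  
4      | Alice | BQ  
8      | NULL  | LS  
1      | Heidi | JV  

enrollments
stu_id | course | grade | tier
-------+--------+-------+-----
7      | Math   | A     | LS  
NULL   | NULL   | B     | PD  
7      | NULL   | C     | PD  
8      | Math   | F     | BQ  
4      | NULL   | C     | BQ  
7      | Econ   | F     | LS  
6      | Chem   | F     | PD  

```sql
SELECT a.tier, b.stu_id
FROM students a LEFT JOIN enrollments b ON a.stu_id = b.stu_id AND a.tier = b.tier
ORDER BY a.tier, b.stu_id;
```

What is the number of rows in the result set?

LEFT JOIN keeps every row from `students`; unmatched rows get NULL for `enrollments`'s columns.
Matching on a.stu_id = b.stu_id AND a.tier = b.tier. A NULL in a compared column never satisfies the condition.
Matched pairs: 1; unmatched a rows kept: 4.
Total: 1 matched + 4 padded = 5 rows.

5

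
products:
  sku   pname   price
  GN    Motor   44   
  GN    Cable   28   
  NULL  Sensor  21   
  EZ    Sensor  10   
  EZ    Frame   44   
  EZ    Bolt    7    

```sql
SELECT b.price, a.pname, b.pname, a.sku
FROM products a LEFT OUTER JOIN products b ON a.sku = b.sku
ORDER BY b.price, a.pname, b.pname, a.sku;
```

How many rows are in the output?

LEFT JOIN keeps every row from `products a`; unmatched rows get NULL for `products b`'s columns.
Matching on a.sku = b.sku. A NULL in a compared column never satisfies the condition.
- a[0] sku=GN → 2 match(es) in b → 2 row(s).
- a[1] sku=GN → 2 match(es) in b → 2 row(s).
- a[2] sku=NULL → no match; kept with NULLs on the b side.
- a[3] sku=EZ → 3 match(es) in b → 3 row(s).
- a[4] sku=EZ → 3 match(es) in b → 3 row(s).
- a[5] sku=EZ → 3 match(es) in b → 3 row(s).
Total: 13 matched + 1 padded = 14 rows.

14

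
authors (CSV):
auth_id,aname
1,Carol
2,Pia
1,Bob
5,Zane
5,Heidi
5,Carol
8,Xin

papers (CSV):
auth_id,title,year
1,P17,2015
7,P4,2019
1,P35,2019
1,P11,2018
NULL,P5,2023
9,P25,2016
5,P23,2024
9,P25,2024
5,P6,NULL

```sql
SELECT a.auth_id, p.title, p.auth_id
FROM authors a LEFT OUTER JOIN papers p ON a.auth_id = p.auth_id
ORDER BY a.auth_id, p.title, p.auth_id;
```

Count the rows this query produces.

14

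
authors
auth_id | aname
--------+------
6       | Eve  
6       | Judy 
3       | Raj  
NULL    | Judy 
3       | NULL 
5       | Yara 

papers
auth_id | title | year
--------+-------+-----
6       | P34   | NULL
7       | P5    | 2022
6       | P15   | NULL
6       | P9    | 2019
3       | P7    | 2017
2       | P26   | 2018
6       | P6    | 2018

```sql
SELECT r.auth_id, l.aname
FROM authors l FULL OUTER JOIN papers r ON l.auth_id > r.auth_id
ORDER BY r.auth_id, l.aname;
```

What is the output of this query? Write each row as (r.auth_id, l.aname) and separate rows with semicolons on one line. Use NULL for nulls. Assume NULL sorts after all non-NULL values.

FULL OUTER JOIN keeps every row from both sides; unmatched rows get NULL for the other side's columns.
Matching on l.auth_id > r.auth_id. A NULL in a compared column never satisfies the condition.
- l row (auth_id=6): matches 2 r row(s) → 2 output row(s).
- l row (auth_id=6): matches 2 r row(s) → 2 output row(s).
- l row (auth_id=3): matches 1 r row(s) → 1 output row(s).
- l row (auth_id=NULL): no match → kept, r columns NULL.
- l row (auth_id=3): matches 1 r row(s) → 1 output row(s).
- l row (auth_id=5): matches 2 r row(s) → 2 output row(s).
- 5 row(s) from r found no l partner → padded with NULL.

(2, Eve); (2, Judy); (2, Raj); (2, Yara); (2, NULL); (3, Eve); (3, Judy); (3, Yara); (6, NULL); (6, NULL); (6, NULL); (6, NULL); (7, NULL); (NULL, Judy)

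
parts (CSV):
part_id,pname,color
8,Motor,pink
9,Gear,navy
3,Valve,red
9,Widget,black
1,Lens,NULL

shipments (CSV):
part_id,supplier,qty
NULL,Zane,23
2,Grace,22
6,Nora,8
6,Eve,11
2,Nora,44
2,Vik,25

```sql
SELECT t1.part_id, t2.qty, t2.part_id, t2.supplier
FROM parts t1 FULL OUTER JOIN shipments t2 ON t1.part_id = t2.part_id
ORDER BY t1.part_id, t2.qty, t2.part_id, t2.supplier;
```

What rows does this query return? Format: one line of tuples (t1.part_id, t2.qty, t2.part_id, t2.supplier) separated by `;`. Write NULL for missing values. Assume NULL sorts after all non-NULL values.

(1, NULL, NULL, NULL); (3, NULL, NULL, NULL); (8, NULL, NULL, NULL); (9, NULL, NULL, NULL); (9, NULL, NULL, NULL); (NULL, 8, 6, Nora); (NULL, 11, 6, Eve); (NULL, 22, 2, Grace); (NULL, 23, NULL, Zane); (NULL, 25, 2, Vik); (NULL, 44, 2, Nora)

FULL OUTER JOIN keeps every row from both sides; unmatched rows get NULL for the other side's columns.
Matching on t1.part_id = t2.part_id. A NULL in a compared column never satisfies the condition.
Matched pairs: 0; unmatched t1 rows kept: 5; unmatched t2 rows kept: 6.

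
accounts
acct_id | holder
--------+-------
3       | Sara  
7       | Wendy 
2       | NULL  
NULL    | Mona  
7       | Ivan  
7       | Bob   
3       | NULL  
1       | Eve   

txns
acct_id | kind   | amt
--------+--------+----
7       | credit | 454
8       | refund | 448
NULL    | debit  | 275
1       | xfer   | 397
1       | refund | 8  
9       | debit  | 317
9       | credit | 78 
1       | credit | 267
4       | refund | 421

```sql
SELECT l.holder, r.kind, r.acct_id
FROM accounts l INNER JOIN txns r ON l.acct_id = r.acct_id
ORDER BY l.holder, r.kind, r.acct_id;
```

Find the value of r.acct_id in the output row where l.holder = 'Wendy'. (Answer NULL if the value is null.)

INNER JOIN keeps only pairs where the ON condition holds.
Matching on l.acct_id = r.acct_id. A NULL in a compared column never satisfies the condition.
- l (acct_id=3) has no partner → excluded.
- l (acct_id=7) pairs with 1 row(s) of r.
- l (acct_id=2) has no partner → excluded.
- l (acct_id=NULL) has no partner → excluded.
- l (acct_id=7) pairs with 1 row(s) of r.
- l (acct_id=7) pairs with 1 row(s) of r.
- l (acct_id=3) has no partner → excluded.
- l (acct_id=1) pairs with 3 row(s) of r.

7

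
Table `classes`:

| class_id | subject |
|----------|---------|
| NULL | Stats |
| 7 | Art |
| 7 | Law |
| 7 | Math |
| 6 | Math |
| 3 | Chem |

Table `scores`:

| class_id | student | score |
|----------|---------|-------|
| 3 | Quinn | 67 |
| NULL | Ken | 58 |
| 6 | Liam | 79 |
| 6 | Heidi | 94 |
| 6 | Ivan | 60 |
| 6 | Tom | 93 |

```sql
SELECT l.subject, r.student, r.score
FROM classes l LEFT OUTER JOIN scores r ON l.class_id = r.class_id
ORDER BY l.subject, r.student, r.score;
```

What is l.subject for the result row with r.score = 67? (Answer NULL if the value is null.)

LEFT JOIN keeps every row from `classes`; unmatched rows get NULL for `scores`'s columns.
Matching on l.class_id = r.class_id. A NULL in a compared column never satisfies the condition.
- l[0] class_id=NULL → no match; kept with NULLs on the r side.
- l[1] class_id=7 → no match; kept with NULLs on the r side.
- l[2] class_id=7 → no match; kept with NULLs on the r side.
- l[3] class_id=7 → no match; kept with NULLs on the r side.
- l[4] class_id=6 → 4 match(es) in r → 4 row(s).
- l[5] class_id=3 → 1 match(es) in r → 1 row(s).

Chem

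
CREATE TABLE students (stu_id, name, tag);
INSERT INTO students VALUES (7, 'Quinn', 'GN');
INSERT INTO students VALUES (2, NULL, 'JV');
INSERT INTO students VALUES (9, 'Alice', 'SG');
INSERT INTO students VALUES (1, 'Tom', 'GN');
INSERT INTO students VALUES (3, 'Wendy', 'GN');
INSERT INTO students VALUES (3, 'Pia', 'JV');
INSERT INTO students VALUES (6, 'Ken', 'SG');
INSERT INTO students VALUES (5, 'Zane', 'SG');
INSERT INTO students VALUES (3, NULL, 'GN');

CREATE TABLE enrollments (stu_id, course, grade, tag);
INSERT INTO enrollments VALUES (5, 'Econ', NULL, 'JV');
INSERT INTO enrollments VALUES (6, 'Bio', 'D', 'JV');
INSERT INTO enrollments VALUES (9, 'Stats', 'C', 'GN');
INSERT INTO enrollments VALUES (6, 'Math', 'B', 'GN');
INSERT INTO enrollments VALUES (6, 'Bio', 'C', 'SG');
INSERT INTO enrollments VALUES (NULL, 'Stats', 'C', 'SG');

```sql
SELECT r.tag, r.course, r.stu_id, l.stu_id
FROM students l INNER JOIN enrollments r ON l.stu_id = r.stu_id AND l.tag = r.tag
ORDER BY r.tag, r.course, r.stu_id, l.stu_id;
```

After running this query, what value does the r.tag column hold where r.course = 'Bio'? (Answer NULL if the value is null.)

INNER JOIN keeps only pairs where the ON condition holds.
Matching on l.stu_id = r.stu_id AND l.tag = r.tag. A NULL in a compared column never satisfies the condition.
- stu_id=7, tag=GN: no matching r row, dropped.
- stu_id=2, tag=JV: no matching r row, dropped.
- stu_id=9, tag=SG: no matching r row, dropped.
- stu_id=1, tag=GN: no matching r row, dropped.
- stu_id=3, tag=GN: no matching r row, dropped.
- stu_id=3, tag=JV: no matching r row, dropped.
- stu_id=6, tag=SG: 1 matching r row(s), so 1 row(s) emitted.
- stu_id=5, tag=SG: no matching r row, dropped.
- stu_id=3, tag=GN: no matching r row, dropped.

SG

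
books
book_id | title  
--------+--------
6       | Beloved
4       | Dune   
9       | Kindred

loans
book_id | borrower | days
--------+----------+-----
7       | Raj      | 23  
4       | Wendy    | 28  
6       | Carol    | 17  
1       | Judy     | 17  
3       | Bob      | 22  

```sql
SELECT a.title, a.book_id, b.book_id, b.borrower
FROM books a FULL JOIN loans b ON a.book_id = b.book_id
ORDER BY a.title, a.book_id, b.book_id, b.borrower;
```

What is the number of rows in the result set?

6

FULL OUTER JOIN keeps every row from both sides; unmatched rows get NULL for the other side's columns.
Matching on a.book_id = b.book_id.
Matched pairs: 2; unmatched a rows kept: 1; unmatched b rows kept: 3.
Total: 2 matched + 4 padded = 6 rows.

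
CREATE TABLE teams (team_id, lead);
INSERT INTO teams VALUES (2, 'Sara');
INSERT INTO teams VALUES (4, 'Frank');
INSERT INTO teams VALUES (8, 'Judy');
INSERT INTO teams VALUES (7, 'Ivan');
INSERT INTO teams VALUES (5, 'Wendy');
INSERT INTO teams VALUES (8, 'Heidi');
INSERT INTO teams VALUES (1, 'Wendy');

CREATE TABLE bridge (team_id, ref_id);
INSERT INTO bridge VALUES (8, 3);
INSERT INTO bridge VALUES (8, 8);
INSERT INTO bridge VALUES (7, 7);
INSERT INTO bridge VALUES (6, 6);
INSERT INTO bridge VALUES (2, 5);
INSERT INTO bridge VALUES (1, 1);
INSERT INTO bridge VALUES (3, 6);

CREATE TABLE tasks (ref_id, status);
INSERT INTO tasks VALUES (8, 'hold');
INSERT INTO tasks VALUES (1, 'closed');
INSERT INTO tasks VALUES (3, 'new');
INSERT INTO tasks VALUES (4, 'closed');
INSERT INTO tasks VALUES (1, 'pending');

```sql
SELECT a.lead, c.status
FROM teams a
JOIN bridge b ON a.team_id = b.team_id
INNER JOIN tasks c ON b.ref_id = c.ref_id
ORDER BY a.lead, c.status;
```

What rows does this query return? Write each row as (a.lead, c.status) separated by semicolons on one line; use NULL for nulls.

Step 1 — a INNER JOIN b on team_id → 7 row(s).
Then INNER JOIN `tasks c` on ref_id: keep only rows whose b.ref_id appears in c.

(Heidi, hold); (Heidi, new); (Judy, hold); (Judy, new); (Wendy, closed); (Wendy, pending)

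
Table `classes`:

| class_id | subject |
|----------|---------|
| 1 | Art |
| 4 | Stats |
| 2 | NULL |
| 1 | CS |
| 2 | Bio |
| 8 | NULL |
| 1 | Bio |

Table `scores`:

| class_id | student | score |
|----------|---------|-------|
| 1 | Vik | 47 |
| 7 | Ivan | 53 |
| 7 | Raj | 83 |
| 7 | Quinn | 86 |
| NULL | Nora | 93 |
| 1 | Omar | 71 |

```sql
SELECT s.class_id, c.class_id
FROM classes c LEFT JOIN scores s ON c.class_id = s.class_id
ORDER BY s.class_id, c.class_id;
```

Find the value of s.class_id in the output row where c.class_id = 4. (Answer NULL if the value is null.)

LEFT JOIN keeps every row from `classes`; unmatched rows get NULL for `scores`'s columns.
Matching on c.class_id = s.class_id. A NULL in a compared column never satisfies the condition.
Matched pairs: 6; unmatched c rows kept: 4.

NULL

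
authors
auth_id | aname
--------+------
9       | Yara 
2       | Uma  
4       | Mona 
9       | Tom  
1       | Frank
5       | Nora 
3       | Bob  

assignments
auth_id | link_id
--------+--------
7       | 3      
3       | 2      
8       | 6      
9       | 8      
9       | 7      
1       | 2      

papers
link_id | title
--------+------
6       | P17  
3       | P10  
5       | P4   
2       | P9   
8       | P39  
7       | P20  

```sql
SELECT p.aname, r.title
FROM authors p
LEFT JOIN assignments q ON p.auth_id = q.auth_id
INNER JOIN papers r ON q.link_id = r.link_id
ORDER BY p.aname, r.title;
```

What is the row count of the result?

Joins associate left-to-right: authors LEFT JOIN assignments on auth_id gives 9 intermediate row(s).
Then INNER JOIN `papers r` on link_id: keep only rows whose q.link_id appears in r.
Result: 6 row(s).

6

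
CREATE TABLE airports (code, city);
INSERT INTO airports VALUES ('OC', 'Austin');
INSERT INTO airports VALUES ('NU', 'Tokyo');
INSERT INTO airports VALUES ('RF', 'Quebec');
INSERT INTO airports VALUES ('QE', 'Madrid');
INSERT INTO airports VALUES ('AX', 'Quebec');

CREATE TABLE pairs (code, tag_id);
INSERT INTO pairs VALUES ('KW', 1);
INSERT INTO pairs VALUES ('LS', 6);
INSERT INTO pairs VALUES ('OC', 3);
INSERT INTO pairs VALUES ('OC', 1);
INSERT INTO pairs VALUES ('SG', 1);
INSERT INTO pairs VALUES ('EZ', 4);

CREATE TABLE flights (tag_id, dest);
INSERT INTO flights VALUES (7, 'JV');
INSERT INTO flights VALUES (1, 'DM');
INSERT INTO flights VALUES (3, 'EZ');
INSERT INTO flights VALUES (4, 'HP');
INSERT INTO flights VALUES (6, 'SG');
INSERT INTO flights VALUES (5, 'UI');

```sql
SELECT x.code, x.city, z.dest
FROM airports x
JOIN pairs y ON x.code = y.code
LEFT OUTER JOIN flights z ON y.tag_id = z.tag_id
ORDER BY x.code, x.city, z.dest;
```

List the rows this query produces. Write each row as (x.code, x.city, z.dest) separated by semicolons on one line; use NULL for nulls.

(OC, Austin, DM); (OC, Austin, EZ)

Evaluate left to right. First `airports x INNER JOIN pairs y` on code: 2 row(s).
Then LEFT JOIN `flights z` on tag_id: each of those 2 rows is kept; rows whose y.tag_id has no match in z get NULL for z's columns.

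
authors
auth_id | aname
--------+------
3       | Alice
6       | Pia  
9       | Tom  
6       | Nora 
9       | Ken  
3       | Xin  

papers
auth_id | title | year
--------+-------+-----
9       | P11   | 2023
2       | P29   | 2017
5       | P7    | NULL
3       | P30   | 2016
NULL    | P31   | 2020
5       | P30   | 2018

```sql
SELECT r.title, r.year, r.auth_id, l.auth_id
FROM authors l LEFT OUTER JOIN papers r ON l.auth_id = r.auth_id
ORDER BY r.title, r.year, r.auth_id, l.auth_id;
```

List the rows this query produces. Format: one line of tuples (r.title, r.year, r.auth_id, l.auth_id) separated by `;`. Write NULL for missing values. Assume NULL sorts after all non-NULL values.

LEFT JOIN keeps every row from `authors`; unmatched rows get NULL for `papers`'s columns.
Matching on l.auth_id = r.auth_id. A NULL in a compared column never satisfies the condition.
Matched pairs: 4; unmatched l rows kept: 2.

(P11, 2023, 9, 9); (P11, 2023, 9, 9); (P30, 2016, 3, 3); (P30, 2016, 3, 3); (NULL, NULL, NULL, 6); (NULL, NULL, NULL, 6)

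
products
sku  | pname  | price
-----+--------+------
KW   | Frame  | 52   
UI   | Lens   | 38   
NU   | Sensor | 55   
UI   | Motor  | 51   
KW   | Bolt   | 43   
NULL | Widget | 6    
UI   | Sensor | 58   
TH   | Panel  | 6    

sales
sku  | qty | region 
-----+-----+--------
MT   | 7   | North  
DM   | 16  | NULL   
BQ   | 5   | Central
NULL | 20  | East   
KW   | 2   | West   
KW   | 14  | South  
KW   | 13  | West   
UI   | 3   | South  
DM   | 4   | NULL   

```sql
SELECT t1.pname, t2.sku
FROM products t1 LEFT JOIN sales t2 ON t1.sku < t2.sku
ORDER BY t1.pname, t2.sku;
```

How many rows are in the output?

LEFT JOIN keeps every row from `products`; unmatched rows get NULL for `sales`'s columns.
Matching on t1.sku < t2.sku. A NULL in a compared column never satisfies the condition.
Matched pairs: 6; unmatched t1 rows kept: 4.
Total: 6 matched + 4 padded = 10 rows.

10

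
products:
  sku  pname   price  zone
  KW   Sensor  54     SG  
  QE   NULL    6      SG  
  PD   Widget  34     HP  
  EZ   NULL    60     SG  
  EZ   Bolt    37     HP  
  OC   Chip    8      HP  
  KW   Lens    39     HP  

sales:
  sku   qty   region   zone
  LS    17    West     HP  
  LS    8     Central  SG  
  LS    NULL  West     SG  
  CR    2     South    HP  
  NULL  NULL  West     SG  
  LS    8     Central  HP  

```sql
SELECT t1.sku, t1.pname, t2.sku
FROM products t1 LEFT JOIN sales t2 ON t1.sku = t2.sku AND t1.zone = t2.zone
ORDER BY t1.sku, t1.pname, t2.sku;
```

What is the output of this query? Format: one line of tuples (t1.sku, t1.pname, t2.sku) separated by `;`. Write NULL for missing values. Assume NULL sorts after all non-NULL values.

(EZ, Bolt, NULL); (EZ, NULL, NULL); (KW, Lens, NULL); (KW, Sensor, NULL); (OC, Chip, NULL); (PD, Widget, NULL); (QE, NULL, NULL)

LEFT JOIN keeps every row from `products`; unmatched rows get NULL for `sales`'s columns.
Matching on t1.sku = t2.sku AND t1.zone = t2.zone. A NULL in a compared column never satisfies the condition.
- t1 (sku=KW, zone=SG) has no partner → padded with NULL.
- t1 (sku=QE, zone=SG) has no partner → padded with NULL.
- t1 (sku=PD, zone=HP) has no partner → padded with NULL.
- t1 (sku=EZ, zone=SG) has no partner → padded with NULL.
- t1 (sku=EZ, zone=HP) has no partner → padded with NULL.
- t1 (sku=OC, zone=HP) has no partner → padded with NULL.
- t1 (sku=KW, zone=HP) has no partner → padded with NULL.
After projecting and ordering:
t1.sku | t1.pname | t2.sku
EZ | Bolt | NULL
EZ | NULL | NULL
KW | Lens | NULL
KW | Sensor | NULL
OC | Chip | NULL
PD | Widget | NULL
QE | NULL | NULL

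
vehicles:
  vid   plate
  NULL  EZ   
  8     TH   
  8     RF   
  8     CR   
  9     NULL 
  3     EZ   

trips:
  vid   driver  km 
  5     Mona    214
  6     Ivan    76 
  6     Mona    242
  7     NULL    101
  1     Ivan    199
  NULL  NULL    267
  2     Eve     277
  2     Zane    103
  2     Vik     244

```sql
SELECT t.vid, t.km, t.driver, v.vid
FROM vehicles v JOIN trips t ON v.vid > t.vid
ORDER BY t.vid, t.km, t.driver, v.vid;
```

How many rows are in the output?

36

INNER JOIN keeps only pairs where the ON condition holds.
Matching on v.vid > t.vid. A NULL in a compared column never satisfies the condition.
- v (vid=NULL) has no partner → excluded.
- v (vid=8) pairs with 8 row(s) of t.
- v (vid=8) pairs with 8 row(s) of t.
- v (vid=8) pairs with 8 row(s) of t.
- v (vid=9) pairs with 8 row(s) of t.
- v (vid=3) pairs with 4 row(s) of t.
Total: 36 rows.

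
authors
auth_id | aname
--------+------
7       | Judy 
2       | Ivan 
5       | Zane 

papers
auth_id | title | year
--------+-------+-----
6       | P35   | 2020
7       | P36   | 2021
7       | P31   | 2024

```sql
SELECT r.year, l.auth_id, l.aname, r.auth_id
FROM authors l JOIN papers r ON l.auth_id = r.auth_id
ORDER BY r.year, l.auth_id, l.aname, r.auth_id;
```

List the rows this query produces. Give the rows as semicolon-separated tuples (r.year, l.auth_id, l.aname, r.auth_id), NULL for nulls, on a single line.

INNER JOIN keeps only pairs where the ON condition holds.
Matching on l.auth_id = r.auth_id.
Matched pairs: 2.

(2021, 7, Judy, 7); (2024, 7, Judy, 7)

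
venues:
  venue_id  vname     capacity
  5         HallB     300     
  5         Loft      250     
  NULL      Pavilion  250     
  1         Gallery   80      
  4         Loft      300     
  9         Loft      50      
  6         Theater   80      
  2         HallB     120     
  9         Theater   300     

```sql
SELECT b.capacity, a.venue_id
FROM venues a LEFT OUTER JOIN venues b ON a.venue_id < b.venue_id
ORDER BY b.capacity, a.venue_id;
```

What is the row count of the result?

LEFT JOIN keeps every row from `venues a`; unmatched rows get NULL for `venues b`'s columns.
Matching on a.venue_id < b.venue_id. A NULL in a compared column never satisfies the condition.
- a (venue_id=5) pairs with 3 row(s) of b.
- a (venue_id=5) pairs with 3 row(s) of b.
- a (venue_id=NULL) has no partner → padded with NULL.
- a (venue_id=1) pairs with 7 row(s) of b.
- a (venue_id=4) pairs with 5 row(s) of b.
- a (venue_id=9) has no partner → padded with NULL.
- a (venue_id=6) pairs with 2 row(s) of b.
- a (venue_id=2) pairs with 6 row(s) of b.
- a (venue_id=9) has no partner → padded with NULL.
Total: 26 matched + 3 padded = 29 rows.

29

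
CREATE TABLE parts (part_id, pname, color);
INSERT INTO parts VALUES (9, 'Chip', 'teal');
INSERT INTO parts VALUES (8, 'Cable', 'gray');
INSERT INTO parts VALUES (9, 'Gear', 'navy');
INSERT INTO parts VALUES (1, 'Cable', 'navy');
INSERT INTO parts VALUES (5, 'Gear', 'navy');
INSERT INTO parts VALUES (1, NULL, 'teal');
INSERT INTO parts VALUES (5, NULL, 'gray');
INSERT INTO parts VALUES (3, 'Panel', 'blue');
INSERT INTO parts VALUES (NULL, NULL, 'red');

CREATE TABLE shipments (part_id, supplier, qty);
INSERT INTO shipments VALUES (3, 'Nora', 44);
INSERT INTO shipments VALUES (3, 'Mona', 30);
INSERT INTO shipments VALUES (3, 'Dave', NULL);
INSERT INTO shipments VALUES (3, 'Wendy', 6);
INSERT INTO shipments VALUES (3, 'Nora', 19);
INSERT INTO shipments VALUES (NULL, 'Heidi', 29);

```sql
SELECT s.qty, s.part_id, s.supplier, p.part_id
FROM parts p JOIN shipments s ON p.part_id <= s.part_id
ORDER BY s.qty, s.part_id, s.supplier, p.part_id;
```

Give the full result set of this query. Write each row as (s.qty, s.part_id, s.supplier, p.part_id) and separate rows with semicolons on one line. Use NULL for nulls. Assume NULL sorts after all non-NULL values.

INNER JOIN keeps only pairs where the ON condition holds.
Matching on p.part_id <= s.part_id. A NULL in a compared column never satisfies the condition.
- p (part_id=9) has no partner → excluded.
- p (part_id=8) has no partner → excluded.
- p (part_id=9) has no partner → excluded.
- p (part_id=1) pairs with 5 row(s) of s.
- p (part_id=5) has no partner → excluded.
- p (part_id=1) pairs with 5 row(s) of s.
- p (part_id=5) has no partner → excluded.
- p (part_id=3) pairs with 5 row(s) of s.
- p (part_id=NULL) has no partner → excluded.

(6, 3, Wendy, 1); (6, 3, Wendy, 1); (6, 3, Wendy, 3); (19, 3, Nora, 1); (19, 3, Nora, 1); (19, 3, Nora, 3); (30, 3, Mona, 1); (30, 3, Mona, 1); (30, 3, Mona, 3); (44, 3, Nora, 1); (44, 3, Nora, 1); (44, 3, Nora, 3); (NULL, 3, Dave, 1); (NULL, 3, Dave, 1); (NULL, 3, Dave, 3)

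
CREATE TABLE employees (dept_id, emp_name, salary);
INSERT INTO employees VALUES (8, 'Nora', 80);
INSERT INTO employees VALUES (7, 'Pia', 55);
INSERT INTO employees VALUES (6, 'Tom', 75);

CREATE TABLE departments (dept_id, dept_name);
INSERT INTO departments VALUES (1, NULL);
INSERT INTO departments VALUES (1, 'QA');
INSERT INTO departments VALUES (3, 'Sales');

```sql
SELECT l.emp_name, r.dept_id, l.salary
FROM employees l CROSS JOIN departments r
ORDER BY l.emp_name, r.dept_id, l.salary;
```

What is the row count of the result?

9

CROSS JOIN pairs every row of `employees` with every row of `departments`: 3 × 3 = 9 rows.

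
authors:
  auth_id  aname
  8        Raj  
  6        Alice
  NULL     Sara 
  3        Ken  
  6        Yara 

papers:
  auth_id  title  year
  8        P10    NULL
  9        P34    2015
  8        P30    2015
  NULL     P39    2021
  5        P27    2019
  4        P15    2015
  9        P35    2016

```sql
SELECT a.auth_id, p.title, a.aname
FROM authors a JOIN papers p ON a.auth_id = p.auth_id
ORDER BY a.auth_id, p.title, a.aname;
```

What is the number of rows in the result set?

2

INNER JOIN keeps only pairs where the ON condition holds.
Matching on a.auth_id = p.auth_id. A NULL in a compared column never satisfies the condition.
- a row (auth_id=8): matches 2 p row(s) → 2 output row(s).
- a row (auth_id=6): no match → dropped.
- a row (auth_id=NULL): no match → dropped.
- a row (auth_id=3): no match → dropped.
- a row (auth_id=6): no match → dropped.
Total: 2 rows.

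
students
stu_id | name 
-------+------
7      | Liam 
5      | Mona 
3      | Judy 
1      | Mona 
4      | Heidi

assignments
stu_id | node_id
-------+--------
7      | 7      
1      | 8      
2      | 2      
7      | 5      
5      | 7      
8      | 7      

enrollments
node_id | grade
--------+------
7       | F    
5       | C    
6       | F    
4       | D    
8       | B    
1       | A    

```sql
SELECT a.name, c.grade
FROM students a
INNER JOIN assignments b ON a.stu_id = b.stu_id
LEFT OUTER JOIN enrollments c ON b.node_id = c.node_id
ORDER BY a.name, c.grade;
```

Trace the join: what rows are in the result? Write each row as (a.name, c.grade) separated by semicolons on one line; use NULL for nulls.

(Liam, C); (Liam, F); (Mona, B); (Mona, F)

Evaluate left to right. First `students a INNER JOIN assignments b` on stu_id: 4 row(s).
Then LEFT JOIN `enrollments c` on node_id: each of those 4 rows is kept; rows whose b.node_id has no match in c get NULL for c's columns.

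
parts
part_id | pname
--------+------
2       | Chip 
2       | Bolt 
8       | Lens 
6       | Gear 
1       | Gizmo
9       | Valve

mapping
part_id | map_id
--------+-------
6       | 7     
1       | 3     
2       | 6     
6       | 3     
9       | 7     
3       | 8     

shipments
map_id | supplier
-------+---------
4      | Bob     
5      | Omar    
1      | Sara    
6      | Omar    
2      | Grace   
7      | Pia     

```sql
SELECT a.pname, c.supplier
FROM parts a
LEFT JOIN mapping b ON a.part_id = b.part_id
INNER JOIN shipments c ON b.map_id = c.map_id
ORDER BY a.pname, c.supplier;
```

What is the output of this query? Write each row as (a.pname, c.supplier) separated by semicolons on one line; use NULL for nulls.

Joins associate left-to-right: parts LEFT JOIN mapping on part_id gives 7 intermediate row(s).
Then INNER JOIN `shipments c` on map_id: keep only rows whose b.map_id appears in c.

(Bolt, Omar); (Chip, Omar); (Gear, Pia); (Valve, Pia)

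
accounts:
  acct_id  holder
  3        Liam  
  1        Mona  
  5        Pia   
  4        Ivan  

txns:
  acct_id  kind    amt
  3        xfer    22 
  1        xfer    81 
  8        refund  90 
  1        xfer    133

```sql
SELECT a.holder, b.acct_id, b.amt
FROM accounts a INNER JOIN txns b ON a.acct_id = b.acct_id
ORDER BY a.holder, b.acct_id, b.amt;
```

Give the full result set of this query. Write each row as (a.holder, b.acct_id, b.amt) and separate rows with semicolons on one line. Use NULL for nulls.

INNER JOIN keeps only pairs where the ON condition holds.
Matching on a.acct_id = b.acct_id.
- acct_id=3: 1 matching b row(s), so 1 row(s) emitted.
- acct_id=1: 2 matching b row(s), so 2 row(s) emitted.
- acct_id=5: no matching b row, dropped.
- acct_id=4: no matching b row, dropped.
After projecting and ordering:
a.holder | b.acct_id | b.amt
Liam | 3 | 22
Mona | 1 | 81
Mona | 1 | 133

(Liam, 3, 22); (Mona, 1, 81); (Mona, 1, 133)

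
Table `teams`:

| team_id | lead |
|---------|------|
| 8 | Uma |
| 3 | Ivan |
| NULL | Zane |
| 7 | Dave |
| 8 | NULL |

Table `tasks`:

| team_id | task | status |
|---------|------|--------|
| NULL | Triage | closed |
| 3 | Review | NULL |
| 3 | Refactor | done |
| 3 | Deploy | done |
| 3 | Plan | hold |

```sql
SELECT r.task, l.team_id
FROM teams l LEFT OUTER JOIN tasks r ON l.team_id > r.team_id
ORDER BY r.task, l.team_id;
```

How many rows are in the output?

14

LEFT JOIN keeps every row from `teams`; unmatched rows get NULL for `tasks`'s columns.
Matching on l.team_id > r.team_id. A NULL in a compared column never satisfies the condition.
- l row (team_id=8): matches 4 r row(s) → 4 output row(s).
- l row (team_id=3): no match → kept, r columns NULL.
- l row (team_id=NULL): no match → kept, r columns NULL.
- l row (team_id=7): matches 4 r row(s) → 4 output row(s).
- l row (team_id=8): matches 4 r row(s) → 4 output row(s).
Total: 12 matched + 2 padded = 14 rows.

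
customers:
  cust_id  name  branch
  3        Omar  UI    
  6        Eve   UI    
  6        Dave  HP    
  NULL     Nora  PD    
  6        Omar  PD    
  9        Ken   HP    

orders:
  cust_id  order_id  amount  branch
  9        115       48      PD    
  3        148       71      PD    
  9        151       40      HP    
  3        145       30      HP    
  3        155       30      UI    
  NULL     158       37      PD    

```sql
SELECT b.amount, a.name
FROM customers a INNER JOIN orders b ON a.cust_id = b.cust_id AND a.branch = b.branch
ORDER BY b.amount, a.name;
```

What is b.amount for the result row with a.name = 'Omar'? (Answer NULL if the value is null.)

INNER JOIN keeps only pairs where the ON condition holds.
Matching on a.cust_id = b.cust_id AND a.branch = b.branch. A NULL in a compared column never satisfies the condition.
- a row (cust_id=3, branch=UI): matches 1 b row(s) → 1 output row(s).
- a row (cust_id=6, branch=UI): no match → dropped.
- a row (cust_id=6, branch=HP): no match → dropped.
- a row (cust_id=NULL, branch=PD): no match → dropped.
- a row (cust_id=6, branch=PD): no match → dropped.
- a row (cust_id=9, branch=HP): matches 1 b row(s) → 1 output row(s).

30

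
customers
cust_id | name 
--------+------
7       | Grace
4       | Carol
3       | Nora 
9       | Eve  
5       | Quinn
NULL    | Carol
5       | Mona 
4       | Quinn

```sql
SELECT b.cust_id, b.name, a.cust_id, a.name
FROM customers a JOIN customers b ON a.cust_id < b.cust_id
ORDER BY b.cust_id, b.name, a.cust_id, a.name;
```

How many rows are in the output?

INNER JOIN keeps only pairs where the ON condition holds.
Matching on a.cust_id < b.cust_id. A NULL in a compared column never satisfies the condition.
- a row (cust_id=7): matches 1 b row(s) → 1 output row(s).
- a row (cust_id=4): matches 4 b row(s) → 4 output row(s).
- a row (cust_id=3): matches 6 b row(s) → 6 output row(s).
- a row (cust_id=9): no match → dropped.
- a row (cust_id=5): matches 2 b row(s) → 2 output row(s).
- a row (cust_id=NULL): no match → dropped.
- a row (cust_id=5): matches 2 b row(s) → 2 output row(s).
- a row (cust_id=4): matches 4 b row(s) → 4 output row(s).
Total: 19 rows.

19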